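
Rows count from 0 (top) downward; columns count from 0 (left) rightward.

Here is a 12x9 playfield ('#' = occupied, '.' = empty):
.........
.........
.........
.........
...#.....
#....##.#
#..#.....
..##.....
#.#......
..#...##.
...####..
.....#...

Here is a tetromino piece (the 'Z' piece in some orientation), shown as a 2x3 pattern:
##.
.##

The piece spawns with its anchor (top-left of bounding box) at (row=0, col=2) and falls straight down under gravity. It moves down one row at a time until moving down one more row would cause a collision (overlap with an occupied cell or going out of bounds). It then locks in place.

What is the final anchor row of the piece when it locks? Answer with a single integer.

Answer: 2

Derivation:
Spawn at (row=0, col=2). Try each row:
  row 0: fits
  row 1: fits
  row 2: fits
  row 3: blocked -> lock at row 2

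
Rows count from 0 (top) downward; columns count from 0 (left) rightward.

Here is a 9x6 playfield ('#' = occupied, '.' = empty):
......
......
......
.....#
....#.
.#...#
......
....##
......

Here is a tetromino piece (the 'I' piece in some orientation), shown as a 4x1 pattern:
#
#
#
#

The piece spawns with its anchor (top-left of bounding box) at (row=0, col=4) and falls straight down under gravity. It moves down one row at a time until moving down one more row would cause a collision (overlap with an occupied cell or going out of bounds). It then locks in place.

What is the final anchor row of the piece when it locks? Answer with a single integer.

Answer: 0

Derivation:
Spawn at (row=0, col=4). Try each row:
  row 0: fits
  row 1: blocked -> lock at row 0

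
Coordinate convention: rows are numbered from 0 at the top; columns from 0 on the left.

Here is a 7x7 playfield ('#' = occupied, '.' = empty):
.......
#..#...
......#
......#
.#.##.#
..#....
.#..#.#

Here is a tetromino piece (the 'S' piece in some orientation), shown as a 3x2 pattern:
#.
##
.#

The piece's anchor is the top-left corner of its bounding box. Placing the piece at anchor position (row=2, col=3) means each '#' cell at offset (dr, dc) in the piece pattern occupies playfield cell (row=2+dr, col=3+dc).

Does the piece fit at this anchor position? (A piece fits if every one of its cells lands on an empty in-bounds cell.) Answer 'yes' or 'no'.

Answer: no

Derivation:
Check each piece cell at anchor (2, 3):
  offset (0,0) -> (2,3): empty -> OK
  offset (1,0) -> (3,3): empty -> OK
  offset (1,1) -> (3,4): empty -> OK
  offset (2,1) -> (4,4): occupied ('#') -> FAIL
All cells valid: no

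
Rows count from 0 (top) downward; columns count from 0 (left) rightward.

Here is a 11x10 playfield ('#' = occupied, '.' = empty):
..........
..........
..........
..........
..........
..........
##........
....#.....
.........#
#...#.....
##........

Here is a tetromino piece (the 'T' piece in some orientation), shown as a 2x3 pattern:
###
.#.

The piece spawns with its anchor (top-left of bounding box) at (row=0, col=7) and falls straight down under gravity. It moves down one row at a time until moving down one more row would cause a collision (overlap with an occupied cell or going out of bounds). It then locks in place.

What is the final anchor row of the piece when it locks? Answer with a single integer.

Spawn at (row=0, col=7). Try each row:
  row 0: fits
  row 1: fits
  row 2: fits
  row 3: fits
  row 4: fits
  row 5: fits
  row 6: fits
  row 7: fits
  row 8: blocked -> lock at row 7

Answer: 7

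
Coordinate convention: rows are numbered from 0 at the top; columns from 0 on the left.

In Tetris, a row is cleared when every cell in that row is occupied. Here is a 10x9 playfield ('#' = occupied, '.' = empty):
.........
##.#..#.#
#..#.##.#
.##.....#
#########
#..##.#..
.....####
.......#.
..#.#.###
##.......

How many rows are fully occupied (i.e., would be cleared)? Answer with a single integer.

Check each row:
  row 0: 9 empty cells -> not full
  row 1: 4 empty cells -> not full
  row 2: 4 empty cells -> not full
  row 3: 6 empty cells -> not full
  row 4: 0 empty cells -> FULL (clear)
  row 5: 5 empty cells -> not full
  row 6: 5 empty cells -> not full
  row 7: 8 empty cells -> not full
  row 8: 4 empty cells -> not full
  row 9: 7 empty cells -> not full
Total rows cleared: 1

Answer: 1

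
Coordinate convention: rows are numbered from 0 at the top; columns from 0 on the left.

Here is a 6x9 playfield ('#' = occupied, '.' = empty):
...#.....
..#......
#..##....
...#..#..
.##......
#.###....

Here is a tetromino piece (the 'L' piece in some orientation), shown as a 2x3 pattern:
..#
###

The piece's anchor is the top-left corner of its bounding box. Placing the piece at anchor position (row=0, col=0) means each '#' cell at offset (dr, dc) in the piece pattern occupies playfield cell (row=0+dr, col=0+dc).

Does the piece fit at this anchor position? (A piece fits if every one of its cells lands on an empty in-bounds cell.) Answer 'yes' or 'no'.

Check each piece cell at anchor (0, 0):
  offset (0,2) -> (0,2): empty -> OK
  offset (1,0) -> (1,0): empty -> OK
  offset (1,1) -> (1,1): empty -> OK
  offset (1,2) -> (1,2): occupied ('#') -> FAIL
All cells valid: no

Answer: no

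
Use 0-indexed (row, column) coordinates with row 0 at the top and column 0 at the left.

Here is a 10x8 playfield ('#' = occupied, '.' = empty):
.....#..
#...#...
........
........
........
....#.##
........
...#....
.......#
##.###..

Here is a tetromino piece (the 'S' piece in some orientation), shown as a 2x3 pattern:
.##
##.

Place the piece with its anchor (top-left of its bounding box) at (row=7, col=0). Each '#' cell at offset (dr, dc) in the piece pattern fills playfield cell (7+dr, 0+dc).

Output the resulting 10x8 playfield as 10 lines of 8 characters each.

Fill (7+0,0+1) = (7,1)
Fill (7+0,0+2) = (7,2)
Fill (7+1,0+0) = (8,0)
Fill (7+1,0+1) = (8,1)

Answer: .....#..
#...#...
........
........
........
....#.##
........
.###....
##.....#
##.###..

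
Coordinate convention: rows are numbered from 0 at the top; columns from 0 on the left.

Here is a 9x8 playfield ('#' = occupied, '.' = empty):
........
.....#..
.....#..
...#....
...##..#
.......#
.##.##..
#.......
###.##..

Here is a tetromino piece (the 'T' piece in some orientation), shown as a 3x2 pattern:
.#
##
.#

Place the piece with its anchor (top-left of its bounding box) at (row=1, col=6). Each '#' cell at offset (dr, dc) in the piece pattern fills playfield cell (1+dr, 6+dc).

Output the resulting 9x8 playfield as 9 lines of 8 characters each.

Fill (1+0,6+1) = (1,7)
Fill (1+1,6+0) = (2,6)
Fill (1+1,6+1) = (2,7)
Fill (1+2,6+1) = (3,7)

Answer: ........
.....#.#
.....###
...#...#
...##..#
.......#
.##.##..
#.......
###.##..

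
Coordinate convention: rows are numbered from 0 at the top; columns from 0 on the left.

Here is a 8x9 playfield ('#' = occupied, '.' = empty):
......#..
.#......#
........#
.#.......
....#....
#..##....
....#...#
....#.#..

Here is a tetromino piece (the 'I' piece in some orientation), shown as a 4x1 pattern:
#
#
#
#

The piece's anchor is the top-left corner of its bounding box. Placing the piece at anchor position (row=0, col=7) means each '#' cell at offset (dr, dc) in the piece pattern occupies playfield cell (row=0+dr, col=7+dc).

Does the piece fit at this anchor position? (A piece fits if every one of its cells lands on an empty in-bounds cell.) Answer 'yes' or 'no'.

Check each piece cell at anchor (0, 7):
  offset (0,0) -> (0,7): empty -> OK
  offset (1,0) -> (1,7): empty -> OK
  offset (2,0) -> (2,7): empty -> OK
  offset (3,0) -> (3,7): empty -> OK
All cells valid: yes

Answer: yes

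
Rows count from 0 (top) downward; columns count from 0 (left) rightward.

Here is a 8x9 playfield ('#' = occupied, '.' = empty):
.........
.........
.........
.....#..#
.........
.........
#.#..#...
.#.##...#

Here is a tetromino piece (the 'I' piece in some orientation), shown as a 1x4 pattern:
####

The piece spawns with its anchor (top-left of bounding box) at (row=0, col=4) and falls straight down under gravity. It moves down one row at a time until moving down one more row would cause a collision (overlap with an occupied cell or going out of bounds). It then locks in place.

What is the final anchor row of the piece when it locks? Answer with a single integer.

Answer: 2

Derivation:
Spawn at (row=0, col=4). Try each row:
  row 0: fits
  row 1: fits
  row 2: fits
  row 3: blocked -> lock at row 2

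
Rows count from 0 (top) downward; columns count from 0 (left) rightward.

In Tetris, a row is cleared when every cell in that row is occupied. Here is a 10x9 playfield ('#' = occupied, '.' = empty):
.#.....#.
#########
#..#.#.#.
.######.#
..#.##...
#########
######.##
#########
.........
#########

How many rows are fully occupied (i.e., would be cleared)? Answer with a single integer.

Answer: 4

Derivation:
Check each row:
  row 0: 7 empty cells -> not full
  row 1: 0 empty cells -> FULL (clear)
  row 2: 5 empty cells -> not full
  row 3: 2 empty cells -> not full
  row 4: 6 empty cells -> not full
  row 5: 0 empty cells -> FULL (clear)
  row 6: 1 empty cell -> not full
  row 7: 0 empty cells -> FULL (clear)
  row 8: 9 empty cells -> not full
  row 9: 0 empty cells -> FULL (clear)
Total rows cleared: 4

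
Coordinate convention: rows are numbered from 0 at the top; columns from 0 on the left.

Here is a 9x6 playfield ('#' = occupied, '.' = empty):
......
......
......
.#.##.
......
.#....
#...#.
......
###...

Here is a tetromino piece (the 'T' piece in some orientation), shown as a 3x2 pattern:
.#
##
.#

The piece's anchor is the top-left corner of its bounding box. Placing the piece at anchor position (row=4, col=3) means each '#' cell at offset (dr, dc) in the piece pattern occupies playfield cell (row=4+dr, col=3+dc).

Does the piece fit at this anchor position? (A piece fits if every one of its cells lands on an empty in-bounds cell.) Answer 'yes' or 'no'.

Answer: no

Derivation:
Check each piece cell at anchor (4, 3):
  offset (0,1) -> (4,4): empty -> OK
  offset (1,0) -> (5,3): empty -> OK
  offset (1,1) -> (5,4): empty -> OK
  offset (2,1) -> (6,4): occupied ('#') -> FAIL
All cells valid: no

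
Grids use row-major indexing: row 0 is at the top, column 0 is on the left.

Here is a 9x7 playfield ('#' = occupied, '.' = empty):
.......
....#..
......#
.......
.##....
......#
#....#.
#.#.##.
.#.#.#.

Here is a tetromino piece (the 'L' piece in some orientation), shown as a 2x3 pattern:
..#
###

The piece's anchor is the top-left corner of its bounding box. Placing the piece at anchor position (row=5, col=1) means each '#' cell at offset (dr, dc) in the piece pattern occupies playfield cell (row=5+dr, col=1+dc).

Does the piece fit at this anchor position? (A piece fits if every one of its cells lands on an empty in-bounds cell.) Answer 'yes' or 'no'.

Answer: yes

Derivation:
Check each piece cell at anchor (5, 1):
  offset (0,2) -> (5,3): empty -> OK
  offset (1,0) -> (6,1): empty -> OK
  offset (1,1) -> (6,2): empty -> OK
  offset (1,2) -> (6,3): empty -> OK
All cells valid: yes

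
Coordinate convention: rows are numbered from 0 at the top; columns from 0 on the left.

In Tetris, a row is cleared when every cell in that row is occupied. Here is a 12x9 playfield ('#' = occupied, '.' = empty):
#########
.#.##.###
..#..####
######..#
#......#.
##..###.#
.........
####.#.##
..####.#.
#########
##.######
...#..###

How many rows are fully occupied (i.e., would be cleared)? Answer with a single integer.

Answer: 2

Derivation:
Check each row:
  row 0: 0 empty cells -> FULL (clear)
  row 1: 3 empty cells -> not full
  row 2: 4 empty cells -> not full
  row 3: 2 empty cells -> not full
  row 4: 7 empty cells -> not full
  row 5: 3 empty cells -> not full
  row 6: 9 empty cells -> not full
  row 7: 2 empty cells -> not full
  row 8: 4 empty cells -> not full
  row 9: 0 empty cells -> FULL (clear)
  row 10: 1 empty cell -> not full
  row 11: 5 empty cells -> not full
Total rows cleared: 2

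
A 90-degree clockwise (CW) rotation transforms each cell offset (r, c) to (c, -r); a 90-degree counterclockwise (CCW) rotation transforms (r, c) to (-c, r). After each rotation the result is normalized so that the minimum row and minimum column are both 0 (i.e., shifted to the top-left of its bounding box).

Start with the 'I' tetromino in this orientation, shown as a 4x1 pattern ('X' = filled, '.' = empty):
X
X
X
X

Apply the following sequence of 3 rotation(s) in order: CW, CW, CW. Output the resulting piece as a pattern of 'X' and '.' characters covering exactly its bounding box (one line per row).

Answer: XXXX

Derivation:
Start:
X
X
X
X
After rotation 1 (CW):
XXXX
After rotation 2 (CW):
X
X
X
X
After rotation 3 (CW):
XXXX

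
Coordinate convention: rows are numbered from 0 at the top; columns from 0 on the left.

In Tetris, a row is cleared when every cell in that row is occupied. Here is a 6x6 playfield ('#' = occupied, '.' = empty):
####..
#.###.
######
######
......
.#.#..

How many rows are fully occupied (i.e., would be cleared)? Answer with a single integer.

Answer: 2

Derivation:
Check each row:
  row 0: 2 empty cells -> not full
  row 1: 2 empty cells -> not full
  row 2: 0 empty cells -> FULL (clear)
  row 3: 0 empty cells -> FULL (clear)
  row 4: 6 empty cells -> not full
  row 5: 4 empty cells -> not full
Total rows cleared: 2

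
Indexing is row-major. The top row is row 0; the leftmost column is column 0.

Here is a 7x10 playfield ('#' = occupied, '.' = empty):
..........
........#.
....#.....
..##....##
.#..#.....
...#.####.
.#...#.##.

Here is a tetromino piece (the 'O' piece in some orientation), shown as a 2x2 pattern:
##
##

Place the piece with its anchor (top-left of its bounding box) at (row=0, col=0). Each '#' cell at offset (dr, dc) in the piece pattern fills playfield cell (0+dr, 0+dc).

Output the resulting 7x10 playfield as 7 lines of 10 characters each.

Answer: ##........
##......#.
....#.....
..##....##
.#..#.....
...#.####.
.#...#.##.

Derivation:
Fill (0+0,0+0) = (0,0)
Fill (0+0,0+1) = (0,1)
Fill (0+1,0+0) = (1,0)
Fill (0+1,0+1) = (1,1)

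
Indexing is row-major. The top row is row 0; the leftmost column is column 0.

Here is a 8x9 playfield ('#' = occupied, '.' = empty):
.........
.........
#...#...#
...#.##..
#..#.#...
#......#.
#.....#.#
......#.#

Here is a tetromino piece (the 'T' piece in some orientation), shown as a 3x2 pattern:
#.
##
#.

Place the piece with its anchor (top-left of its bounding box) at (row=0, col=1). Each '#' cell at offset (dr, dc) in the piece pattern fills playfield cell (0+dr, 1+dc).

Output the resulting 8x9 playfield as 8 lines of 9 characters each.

Fill (0+0,1+0) = (0,1)
Fill (0+1,1+0) = (1,1)
Fill (0+1,1+1) = (1,2)
Fill (0+2,1+0) = (2,1)

Answer: .#.......
.##......
##..#...#
...#.##..
#..#.#...
#......#.
#.....#.#
......#.#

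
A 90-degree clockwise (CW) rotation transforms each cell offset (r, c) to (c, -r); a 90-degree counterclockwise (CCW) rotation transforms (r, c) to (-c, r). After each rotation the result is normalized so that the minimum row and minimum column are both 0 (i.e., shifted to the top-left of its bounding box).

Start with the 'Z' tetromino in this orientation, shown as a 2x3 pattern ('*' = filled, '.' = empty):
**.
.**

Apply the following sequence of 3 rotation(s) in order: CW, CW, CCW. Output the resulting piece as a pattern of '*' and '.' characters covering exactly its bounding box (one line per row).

Start:
**.
.**
After rotation 1 (CW):
.*
**
*.
After rotation 2 (CW):
**.
.**
After rotation 3 (CCW):
.*
**
*.

Answer: .*
**
*.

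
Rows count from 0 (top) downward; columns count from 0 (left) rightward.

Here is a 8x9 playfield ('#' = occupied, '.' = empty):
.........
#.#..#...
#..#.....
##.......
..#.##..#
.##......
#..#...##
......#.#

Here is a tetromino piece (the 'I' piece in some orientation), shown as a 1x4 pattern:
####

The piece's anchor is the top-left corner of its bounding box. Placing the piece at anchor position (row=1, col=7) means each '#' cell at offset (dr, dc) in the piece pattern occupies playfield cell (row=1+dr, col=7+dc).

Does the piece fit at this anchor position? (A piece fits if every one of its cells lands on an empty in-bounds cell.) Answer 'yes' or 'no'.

Check each piece cell at anchor (1, 7):
  offset (0,0) -> (1,7): empty -> OK
  offset (0,1) -> (1,8): empty -> OK
  offset (0,2) -> (1,9): out of bounds -> FAIL
  offset (0,3) -> (1,10): out of bounds -> FAIL
All cells valid: no

Answer: no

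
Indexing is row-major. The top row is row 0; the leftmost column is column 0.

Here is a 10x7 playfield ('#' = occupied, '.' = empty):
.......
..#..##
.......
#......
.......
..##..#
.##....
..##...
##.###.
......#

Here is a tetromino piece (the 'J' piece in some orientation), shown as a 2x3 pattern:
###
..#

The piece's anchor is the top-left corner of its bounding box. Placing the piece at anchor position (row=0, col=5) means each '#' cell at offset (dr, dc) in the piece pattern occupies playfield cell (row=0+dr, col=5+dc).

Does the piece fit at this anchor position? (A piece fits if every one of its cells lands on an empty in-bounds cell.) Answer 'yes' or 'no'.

Answer: no

Derivation:
Check each piece cell at anchor (0, 5):
  offset (0,0) -> (0,5): empty -> OK
  offset (0,1) -> (0,6): empty -> OK
  offset (0,2) -> (0,7): out of bounds -> FAIL
  offset (1,2) -> (1,7): out of bounds -> FAIL
All cells valid: no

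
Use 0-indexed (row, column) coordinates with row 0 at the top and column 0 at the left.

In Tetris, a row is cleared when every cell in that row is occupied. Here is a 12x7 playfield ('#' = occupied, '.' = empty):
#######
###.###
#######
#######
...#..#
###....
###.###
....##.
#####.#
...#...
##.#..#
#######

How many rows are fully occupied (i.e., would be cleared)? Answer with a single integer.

Answer: 4

Derivation:
Check each row:
  row 0: 0 empty cells -> FULL (clear)
  row 1: 1 empty cell -> not full
  row 2: 0 empty cells -> FULL (clear)
  row 3: 0 empty cells -> FULL (clear)
  row 4: 5 empty cells -> not full
  row 5: 4 empty cells -> not full
  row 6: 1 empty cell -> not full
  row 7: 5 empty cells -> not full
  row 8: 1 empty cell -> not full
  row 9: 6 empty cells -> not full
  row 10: 3 empty cells -> not full
  row 11: 0 empty cells -> FULL (clear)
Total rows cleared: 4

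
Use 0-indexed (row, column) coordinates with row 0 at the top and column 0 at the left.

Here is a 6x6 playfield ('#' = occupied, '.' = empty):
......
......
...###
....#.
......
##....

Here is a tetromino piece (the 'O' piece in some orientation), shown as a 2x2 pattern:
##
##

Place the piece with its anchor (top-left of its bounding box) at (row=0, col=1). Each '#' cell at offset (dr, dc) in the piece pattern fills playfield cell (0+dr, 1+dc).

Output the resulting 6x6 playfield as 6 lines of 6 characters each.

Fill (0+0,1+0) = (0,1)
Fill (0+0,1+1) = (0,2)
Fill (0+1,1+0) = (1,1)
Fill (0+1,1+1) = (1,2)

Answer: .##...
.##...
...###
....#.
......
##....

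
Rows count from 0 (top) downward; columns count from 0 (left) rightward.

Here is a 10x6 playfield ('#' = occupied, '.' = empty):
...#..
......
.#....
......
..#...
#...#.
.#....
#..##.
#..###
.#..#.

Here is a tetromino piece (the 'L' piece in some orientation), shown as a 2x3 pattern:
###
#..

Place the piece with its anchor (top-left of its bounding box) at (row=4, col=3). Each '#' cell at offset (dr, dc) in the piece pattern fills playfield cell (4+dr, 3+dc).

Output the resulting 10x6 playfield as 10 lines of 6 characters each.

Answer: ...#..
......
.#....
......
..####
#..##.
.#....
#..##.
#..###
.#..#.

Derivation:
Fill (4+0,3+0) = (4,3)
Fill (4+0,3+1) = (4,4)
Fill (4+0,3+2) = (4,5)
Fill (4+1,3+0) = (5,3)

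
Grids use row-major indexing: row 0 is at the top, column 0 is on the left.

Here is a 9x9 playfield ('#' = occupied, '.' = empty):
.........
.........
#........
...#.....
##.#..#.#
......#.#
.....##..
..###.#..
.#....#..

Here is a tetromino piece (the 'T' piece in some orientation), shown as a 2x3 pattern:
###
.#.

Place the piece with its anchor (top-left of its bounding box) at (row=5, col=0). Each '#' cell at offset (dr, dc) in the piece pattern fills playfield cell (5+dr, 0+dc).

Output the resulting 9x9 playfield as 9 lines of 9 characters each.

Answer: .........
.........
#........
...#.....
##.#..#.#
###...#.#
.#...##..
..###.#..
.#....#..

Derivation:
Fill (5+0,0+0) = (5,0)
Fill (5+0,0+1) = (5,1)
Fill (5+0,0+2) = (5,2)
Fill (5+1,0+1) = (6,1)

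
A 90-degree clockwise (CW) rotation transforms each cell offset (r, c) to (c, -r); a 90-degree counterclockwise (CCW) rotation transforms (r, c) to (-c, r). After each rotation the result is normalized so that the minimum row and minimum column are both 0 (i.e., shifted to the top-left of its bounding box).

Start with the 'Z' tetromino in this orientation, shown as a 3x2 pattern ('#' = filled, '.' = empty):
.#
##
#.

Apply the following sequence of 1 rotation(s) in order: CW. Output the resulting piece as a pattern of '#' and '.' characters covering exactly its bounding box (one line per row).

Answer: ##.
.##

Derivation:
Start:
.#
##
#.
After rotation 1 (CW):
##.
.##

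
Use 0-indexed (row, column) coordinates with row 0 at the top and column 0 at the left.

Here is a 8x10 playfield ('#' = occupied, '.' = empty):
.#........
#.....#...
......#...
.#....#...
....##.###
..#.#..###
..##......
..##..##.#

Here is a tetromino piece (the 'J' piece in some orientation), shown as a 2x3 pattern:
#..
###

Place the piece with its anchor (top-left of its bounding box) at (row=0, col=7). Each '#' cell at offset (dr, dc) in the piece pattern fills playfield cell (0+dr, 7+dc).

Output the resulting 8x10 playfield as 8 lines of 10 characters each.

Fill (0+0,7+0) = (0,7)
Fill (0+1,7+0) = (1,7)
Fill (0+1,7+1) = (1,8)
Fill (0+1,7+2) = (1,9)

Answer: .#.....#..
#.....####
......#...
.#....#...
....##.###
..#.#..###
..##......
..##..##.#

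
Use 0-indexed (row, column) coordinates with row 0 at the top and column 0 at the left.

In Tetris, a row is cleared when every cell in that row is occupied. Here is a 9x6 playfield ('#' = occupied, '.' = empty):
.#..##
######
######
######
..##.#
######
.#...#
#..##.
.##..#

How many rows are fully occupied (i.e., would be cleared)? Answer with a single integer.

Answer: 4

Derivation:
Check each row:
  row 0: 3 empty cells -> not full
  row 1: 0 empty cells -> FULL (clear)
  row 2: 0 empty cells -> FULL (clear)
  row 3: 0 empty cells -> FULL (clear)
  row 4: 3 empty cells -> not full
  row 5: 0 empty cells -> FULL (clear)
  row 6: 4 empty cells -> not full
  row 7: 3 empty cells -> not full
  row 8: 3 empty cells -> not full
Total rows cleared: 4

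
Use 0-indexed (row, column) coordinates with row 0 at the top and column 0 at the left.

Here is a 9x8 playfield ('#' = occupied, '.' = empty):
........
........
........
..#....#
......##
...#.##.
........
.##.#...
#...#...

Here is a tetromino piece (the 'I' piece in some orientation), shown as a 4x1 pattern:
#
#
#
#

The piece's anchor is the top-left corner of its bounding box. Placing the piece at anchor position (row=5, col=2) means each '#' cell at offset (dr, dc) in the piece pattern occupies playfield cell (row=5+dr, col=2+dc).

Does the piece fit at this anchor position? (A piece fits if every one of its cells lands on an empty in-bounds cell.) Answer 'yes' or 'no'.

Check each piece cell at anchor (5, 2):
  offset (0,0) -> (5,2): empty -> OK
  offset (1,0) -> (6,2): empty -> OK
  offset (2,0) -> (7,2): occupied ('#') -> FAIL
  offset (3,0) -> (8,2): empty -> OK
All cells valid: no

Answer: no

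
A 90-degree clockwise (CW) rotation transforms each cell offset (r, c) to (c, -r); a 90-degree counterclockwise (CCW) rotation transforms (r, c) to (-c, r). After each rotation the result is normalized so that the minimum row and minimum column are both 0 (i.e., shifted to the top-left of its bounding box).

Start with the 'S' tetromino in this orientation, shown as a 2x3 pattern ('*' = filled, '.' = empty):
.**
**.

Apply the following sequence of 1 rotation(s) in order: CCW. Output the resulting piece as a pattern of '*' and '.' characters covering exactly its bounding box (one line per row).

Start:
.**
**.
After rotation 1 (CCW):
*.
**
.*

Answer: *.
**
.*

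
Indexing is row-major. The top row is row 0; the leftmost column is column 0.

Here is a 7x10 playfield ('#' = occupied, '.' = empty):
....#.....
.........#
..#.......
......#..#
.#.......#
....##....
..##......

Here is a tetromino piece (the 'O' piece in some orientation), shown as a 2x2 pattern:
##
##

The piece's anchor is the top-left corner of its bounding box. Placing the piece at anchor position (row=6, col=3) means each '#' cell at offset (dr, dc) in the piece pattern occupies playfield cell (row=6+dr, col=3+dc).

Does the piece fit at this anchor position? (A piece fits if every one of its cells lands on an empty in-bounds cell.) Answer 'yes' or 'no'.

Answer: no

Derivation:
Check each piece cell at anchor (6, 3):
  offset (0,0) -> (6,3): occupied ('#') -> FAIL
  offset (0,1) -> (6,4): empty -> OK
  offset (1,0) -> (7,3): out of bounds -> FAIL
  offset (1,1) -> (7,4): out of bounds -> FAIL
All cells valid: no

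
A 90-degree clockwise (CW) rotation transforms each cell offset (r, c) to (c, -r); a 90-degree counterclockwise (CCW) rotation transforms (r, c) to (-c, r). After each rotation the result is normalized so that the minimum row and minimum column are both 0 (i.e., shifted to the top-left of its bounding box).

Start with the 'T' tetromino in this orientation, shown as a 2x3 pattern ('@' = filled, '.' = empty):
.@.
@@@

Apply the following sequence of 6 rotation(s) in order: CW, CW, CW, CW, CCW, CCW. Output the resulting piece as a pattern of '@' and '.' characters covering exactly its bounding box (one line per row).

Start:
.@.
@@@
After rotation 1 (CW):
@.
@@
@.
After rotation 2 (CW):
@@@
.@.
After rotation 3 (CW):
.@
@@
.@
After rotation 4 (CW):
.@.
@@@
After rotation 5 (CCW):
.@
@@
.@
After rotation 6 (CCW):
@@@
.@.

Answer: @@@
.@.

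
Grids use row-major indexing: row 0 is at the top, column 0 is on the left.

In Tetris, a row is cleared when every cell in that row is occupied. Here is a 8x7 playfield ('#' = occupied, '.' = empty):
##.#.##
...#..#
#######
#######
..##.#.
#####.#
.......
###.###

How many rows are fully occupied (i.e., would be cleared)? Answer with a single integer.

Check each row:
  row 0: 2 empty cells -> not full
  row 1: 5 empty cells -> not full
  row 2: 0 empty cells -> FULL (clear)
  row 3: 0 empty cells -> FULL (clear)
  row 4: 4 empty cells -> not full
  row 5: 1 empty cell -> not full
  row 6: 7 empty cells -> not full
  row 7: 1 empty cell -> not full
Total rows cleared: 2

Answer: 2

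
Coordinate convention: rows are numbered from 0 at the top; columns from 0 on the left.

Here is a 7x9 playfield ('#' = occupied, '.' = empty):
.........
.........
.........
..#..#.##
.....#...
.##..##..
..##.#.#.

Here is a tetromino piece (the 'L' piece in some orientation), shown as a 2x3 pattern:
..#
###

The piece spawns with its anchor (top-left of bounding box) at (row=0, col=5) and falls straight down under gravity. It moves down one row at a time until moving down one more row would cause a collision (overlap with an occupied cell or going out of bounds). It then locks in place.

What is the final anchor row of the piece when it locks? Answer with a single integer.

Answer: 1

Derivation:
Spawn at (row=0, col=5). Try each row:
  row 0: fits
  row 1: fits
  row 2: blocked -> lock at row 1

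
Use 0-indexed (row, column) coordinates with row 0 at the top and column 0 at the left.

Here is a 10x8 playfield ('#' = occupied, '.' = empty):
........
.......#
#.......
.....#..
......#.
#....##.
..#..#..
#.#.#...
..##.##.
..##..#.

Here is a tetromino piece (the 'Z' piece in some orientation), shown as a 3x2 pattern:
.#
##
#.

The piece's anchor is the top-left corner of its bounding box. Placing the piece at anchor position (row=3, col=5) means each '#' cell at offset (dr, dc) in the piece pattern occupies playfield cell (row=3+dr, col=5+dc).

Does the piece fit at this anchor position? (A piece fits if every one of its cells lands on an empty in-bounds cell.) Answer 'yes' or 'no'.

Check each piece cell at anchor (3, 5):
  offset (0,1) -> (3,6): empty -> OK
  offset (1,0) -> (4,5): empty -> OK
  offset (1,1) -> (4,6): occupied ('#') -> FAIL
  offset (2,0) -> (5,5): occupied ('#') -> FAIL
All cells valid: no

Answer: no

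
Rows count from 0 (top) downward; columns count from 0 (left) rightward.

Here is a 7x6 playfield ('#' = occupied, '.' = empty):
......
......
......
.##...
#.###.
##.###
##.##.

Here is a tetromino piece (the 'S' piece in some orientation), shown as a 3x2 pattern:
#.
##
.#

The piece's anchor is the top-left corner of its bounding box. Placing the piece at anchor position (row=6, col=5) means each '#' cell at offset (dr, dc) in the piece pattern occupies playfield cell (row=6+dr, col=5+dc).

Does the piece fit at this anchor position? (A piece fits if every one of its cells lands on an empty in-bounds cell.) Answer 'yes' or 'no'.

Answer: no

Derivation:
Check each piece cell at anchor (6, 5):
  offset (0,0) -> (6,5): empty -> OK
  offset (1,0) -> (7,5): out of bounds -> FAIL
  offset (1,1) -> (7,6): out of bounds -> FAIL
  offset (2,1) -> (8,6): out of bounds -> FAIL
All cells valid: no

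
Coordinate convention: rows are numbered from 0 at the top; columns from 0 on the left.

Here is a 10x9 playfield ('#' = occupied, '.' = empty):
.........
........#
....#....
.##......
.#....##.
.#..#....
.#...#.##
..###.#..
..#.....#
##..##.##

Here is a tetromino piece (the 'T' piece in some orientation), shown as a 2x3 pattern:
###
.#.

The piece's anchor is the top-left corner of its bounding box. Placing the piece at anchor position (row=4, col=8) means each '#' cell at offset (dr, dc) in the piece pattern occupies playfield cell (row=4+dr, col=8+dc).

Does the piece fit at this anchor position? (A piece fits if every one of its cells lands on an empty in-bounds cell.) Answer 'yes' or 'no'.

Check each piece cell at anchor (4, 8):
  offset (0,0) -> (4,8): empty -> OK
  offset (0,1) -> (4,9): out of bounds -> FAIL
  offset (0,2) -> (4,10): out of bounds -> FAIL
  offset (1,1) -> (5,9): out of bounds -> FAIL
All cells valid: no

Answer: no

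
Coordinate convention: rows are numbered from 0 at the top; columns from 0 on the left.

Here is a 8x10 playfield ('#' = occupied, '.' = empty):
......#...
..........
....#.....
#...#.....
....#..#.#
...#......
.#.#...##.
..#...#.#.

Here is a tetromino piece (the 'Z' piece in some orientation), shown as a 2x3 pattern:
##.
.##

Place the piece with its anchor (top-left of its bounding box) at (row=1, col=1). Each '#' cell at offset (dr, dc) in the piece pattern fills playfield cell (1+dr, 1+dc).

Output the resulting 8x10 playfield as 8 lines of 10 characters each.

Answer: ......#...
.##.......
..###.....
#...#.....
....#..#.#
...#......
.#.#...##.
..#...#.#.

Derivation:
Fill (1+0,1+0) = (1,1)
Fill (1+0,1+1) = (1,2)
Fill (1+1,1+1) = (2,2)
Fill (1+1,1+2) = (2,3)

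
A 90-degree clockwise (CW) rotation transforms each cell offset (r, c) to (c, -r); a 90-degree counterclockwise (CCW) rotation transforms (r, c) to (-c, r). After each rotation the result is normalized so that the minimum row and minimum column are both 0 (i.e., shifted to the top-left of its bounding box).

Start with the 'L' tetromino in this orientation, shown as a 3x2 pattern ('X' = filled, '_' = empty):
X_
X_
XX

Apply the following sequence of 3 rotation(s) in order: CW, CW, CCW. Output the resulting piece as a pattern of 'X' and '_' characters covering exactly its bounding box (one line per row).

Answer: XXX
X__

Derivation:
Start:
X_
X_
XX
After rotation 1 (CW):
XXX
X__
After rotation 2 (CW):
XX
_X
_X
After rotation 3 (CCW):
XXX
X__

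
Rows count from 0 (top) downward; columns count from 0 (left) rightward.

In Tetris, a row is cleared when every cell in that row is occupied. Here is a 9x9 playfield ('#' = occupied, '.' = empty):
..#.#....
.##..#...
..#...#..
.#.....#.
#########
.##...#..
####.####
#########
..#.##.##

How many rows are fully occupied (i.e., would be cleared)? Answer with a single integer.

Check each row:
  row 0: 7 empty cells -> not full
  row 1: 6 empty cells -> not full
  row 2: 7 empty cells -> not full
  row 3: 7 empty cells -> not full
  row 4: 0 empty cells -> FULL (clear)
  row 5: 6 empty cells -> not full
  row 6: 1 empty cell -> not full
  row 7: 0 empty cells -> FULL (clear)
  row 8: 4 empty cells -> not full
Total rows cleared: 2

Answer: 2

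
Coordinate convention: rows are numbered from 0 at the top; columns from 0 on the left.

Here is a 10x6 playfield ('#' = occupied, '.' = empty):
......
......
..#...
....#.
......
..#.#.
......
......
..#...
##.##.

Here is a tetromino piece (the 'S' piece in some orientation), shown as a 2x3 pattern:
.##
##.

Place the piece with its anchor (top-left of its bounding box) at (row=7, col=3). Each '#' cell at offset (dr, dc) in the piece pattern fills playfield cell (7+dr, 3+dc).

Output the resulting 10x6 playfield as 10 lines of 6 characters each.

Fill (7+0,3+1) = (7,4)
Fill (7+0,3+2) = (7,5)
Fill (7+1,3+0) = (8,3)
Fill (7+1,3+1) = (8,4)

Answer: ......
......
..#...
....#.
......
..#.#.
......
....##
..###.
##.##.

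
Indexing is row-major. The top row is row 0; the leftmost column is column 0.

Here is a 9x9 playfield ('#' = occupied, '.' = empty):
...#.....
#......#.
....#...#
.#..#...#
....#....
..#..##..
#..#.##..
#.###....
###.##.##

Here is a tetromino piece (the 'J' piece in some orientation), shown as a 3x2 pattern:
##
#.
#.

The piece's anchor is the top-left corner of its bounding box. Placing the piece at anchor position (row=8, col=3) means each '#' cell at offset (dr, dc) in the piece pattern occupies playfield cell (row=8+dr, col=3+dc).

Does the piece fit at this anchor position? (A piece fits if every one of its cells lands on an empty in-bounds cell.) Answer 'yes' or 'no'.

Answer: no

Derivation:
Check each piece cell at anchor (8, 3):
  offset (0,0) -> (8,3): empty -> OK
  offset (0,1) -> (8,4): occupied ('#') -> FAIL
  offset (1,0) -> (9,3): out of bounds -> FAIL
  offset (2,0) -> (10,3): out of bounds -> FAIL
All cells valid: no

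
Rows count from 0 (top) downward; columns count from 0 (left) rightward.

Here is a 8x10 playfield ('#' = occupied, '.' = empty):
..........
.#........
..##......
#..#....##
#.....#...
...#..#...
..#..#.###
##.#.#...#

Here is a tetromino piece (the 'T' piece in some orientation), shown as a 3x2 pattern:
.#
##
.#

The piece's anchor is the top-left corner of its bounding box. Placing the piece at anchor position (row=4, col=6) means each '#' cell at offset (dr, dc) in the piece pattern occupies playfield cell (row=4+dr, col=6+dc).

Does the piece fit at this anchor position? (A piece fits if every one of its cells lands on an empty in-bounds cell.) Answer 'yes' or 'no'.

Answer: no

Derivation:
Check each piece cell at anchor (4, 6):
  offset (0,1) -> (4,7): empty -> OK
  offset (1,0) -> (5,6): occupied ('#') -> FAIL
  offset (1,1) -> (5,7): empty -> OK
  offset (2,1) -> (6,7): occupied ('#') -> FAIL
All cells valid: no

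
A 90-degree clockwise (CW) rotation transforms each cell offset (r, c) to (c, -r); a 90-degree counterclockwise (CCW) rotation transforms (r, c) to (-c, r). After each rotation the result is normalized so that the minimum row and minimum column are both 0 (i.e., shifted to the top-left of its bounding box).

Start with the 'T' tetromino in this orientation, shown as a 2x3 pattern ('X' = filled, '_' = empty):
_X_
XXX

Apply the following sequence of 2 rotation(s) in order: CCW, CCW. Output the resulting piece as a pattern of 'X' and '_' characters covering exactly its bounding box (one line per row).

Answer: XXX
_X_

Derivation:
Start:
_X_
XXX
After rotation 1 (CCW):
_X
XX
_X
After rotation 2 (CCW):
XXX
_X_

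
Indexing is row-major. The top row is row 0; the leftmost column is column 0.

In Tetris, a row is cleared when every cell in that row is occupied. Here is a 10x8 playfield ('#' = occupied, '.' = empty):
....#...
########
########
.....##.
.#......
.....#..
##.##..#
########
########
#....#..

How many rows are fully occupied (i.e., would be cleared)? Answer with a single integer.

Check each row:
  row 0: 7 empty cells -> not full
  row 1: 0 empty cells -> FULL (clear)
  row 2: 0 empty cells -> FULL (clear)
  row 3: 6 empty cells -> not full
  row 4: 7 empty cells -> not full
  row 5: 7 empty cells -> not full
  row 6: 3 empty cells -> not full
  row 7: 0 empty cells -> FULL (clear)
  row 8: 0 empty cells -> FULL (clear)
  row 9: 6 empty cells -> not full
Total rows cleared: 4

Answer: 4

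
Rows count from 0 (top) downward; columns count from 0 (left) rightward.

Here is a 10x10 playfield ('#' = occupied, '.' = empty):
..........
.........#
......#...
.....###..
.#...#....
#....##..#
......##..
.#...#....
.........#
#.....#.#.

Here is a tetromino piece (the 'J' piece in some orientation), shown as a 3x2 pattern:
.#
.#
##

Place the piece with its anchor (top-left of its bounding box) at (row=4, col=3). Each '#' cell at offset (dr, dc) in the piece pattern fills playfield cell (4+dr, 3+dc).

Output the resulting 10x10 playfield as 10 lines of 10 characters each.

Answer: ..........
.........#
......#...
.....###..
.#..##....
#...###..#
...##.##..
.#...#....
.........#
#.....#.#.

Derivation:
Fill (4+0,3+1) = (4,4)
Fill (4+1,3+1) = (5,4)
Fill (4+2,3+0) = (6,3)
Fill (4+2,3+1) = (6,4)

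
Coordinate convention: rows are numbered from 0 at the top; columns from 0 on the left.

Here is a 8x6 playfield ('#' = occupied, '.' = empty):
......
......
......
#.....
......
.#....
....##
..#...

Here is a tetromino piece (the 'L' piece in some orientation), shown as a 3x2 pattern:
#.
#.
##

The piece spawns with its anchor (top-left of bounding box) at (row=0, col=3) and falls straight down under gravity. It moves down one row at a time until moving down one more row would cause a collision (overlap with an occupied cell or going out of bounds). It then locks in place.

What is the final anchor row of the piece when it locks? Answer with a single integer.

Spawn at (row=0, col=3). Try each row:
  row 0: fits
  row 1: fits
  row 2: fits
  row 3: fits
  row 4: blocked -> lock at row 3

Answer: 3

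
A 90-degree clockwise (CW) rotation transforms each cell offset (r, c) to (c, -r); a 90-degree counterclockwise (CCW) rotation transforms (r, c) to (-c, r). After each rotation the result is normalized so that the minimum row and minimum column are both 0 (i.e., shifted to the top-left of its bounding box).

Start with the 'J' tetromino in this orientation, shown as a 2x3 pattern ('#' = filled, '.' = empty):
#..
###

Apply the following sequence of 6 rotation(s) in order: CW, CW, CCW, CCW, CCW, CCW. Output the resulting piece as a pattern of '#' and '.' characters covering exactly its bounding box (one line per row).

Answer: ###
..#

Derivation:
Start:
#..
###
After rotation 1 (CW):
##
#.
#.
After rotation 2 (CW):
###
..#
After rotation 3 (CCW):
##
#.
#.
After rotation 4 (CCW):
#..
###
After rotation 5 (CCW):
.#
.#
##
After rotation 6 (CCW):
###
..#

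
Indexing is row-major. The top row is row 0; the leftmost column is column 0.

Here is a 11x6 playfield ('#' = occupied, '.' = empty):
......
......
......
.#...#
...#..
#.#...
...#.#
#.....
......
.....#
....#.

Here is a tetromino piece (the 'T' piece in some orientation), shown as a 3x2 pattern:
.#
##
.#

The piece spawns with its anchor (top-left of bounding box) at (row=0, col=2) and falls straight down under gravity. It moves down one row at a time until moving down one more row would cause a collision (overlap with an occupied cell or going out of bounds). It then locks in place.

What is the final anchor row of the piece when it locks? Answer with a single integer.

Answer: 1

Derivation:
Spawn at (row=0, col=2). Try each row:
  row 0: fits
  row 1: fits
  row 2: blocked -> lock at row 1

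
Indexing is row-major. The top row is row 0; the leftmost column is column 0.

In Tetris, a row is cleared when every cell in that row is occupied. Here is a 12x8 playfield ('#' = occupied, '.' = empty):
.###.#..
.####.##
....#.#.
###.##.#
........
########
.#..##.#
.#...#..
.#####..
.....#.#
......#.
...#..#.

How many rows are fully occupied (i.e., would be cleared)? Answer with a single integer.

Check each row:
  row 0: 4 empty cells -> not full
  row 1: 2 empty cells -> not full
  row 2: 6 empty cells -> not full
  row 3: 2 empty cells -> not full
  row 4: 8 empty cells -> not full
  row 5: 0 empty cells -> FULL (clear)
  row 6: 4 empty cells -> not full
  row 7: 6 empty cells -> not full
  row 8: 3 empty cells -> not full
  row 9: 6 empty cells -> not full
  row 10: 7 empty cells -> not full
  row 11: 6 empty cells -> not full
Total rows cleared: 1

Answer: 1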